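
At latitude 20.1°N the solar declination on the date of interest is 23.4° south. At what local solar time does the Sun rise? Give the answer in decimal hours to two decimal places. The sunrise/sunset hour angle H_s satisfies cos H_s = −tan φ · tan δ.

cos H_s = −tan(20.1°) · tan(-23.4°) = 0.1584, so H_s = arccos(0.1584) = 80.89°.
Sunrise is at 12 − H_s/15 = 12 − 5.393 = 6.607 h local solar time.

6.61 h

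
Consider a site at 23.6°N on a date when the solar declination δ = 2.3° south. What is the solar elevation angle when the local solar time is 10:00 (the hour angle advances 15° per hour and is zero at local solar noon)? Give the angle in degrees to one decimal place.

51.0°

Hour angle H = 15° × (10 − 12) = -30.00°.
With φ = 23.6°, δ = -2.3°, H = -30.00°: sin φ sin δ = -0.0161, cos φ cos δ cos H = 0.7930, so cos θ_z = 0.7769.
θ_z = arccos(0.7769) = 39.02°, so the elevation is 90° − 39.02° = 50.98°.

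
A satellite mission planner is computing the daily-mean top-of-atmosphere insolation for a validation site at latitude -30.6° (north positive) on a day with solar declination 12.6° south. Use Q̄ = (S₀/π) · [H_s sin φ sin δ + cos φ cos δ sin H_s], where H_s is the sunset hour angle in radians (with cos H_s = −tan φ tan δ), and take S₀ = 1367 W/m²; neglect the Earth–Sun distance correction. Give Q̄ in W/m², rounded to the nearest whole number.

−tan φ tan δ = −(-0.5914)(-0.2235) = -0.1322; H_s = arccos(-0.1322) = 97.60°. In radians, H_s = 1.7034.
H_s sin φ sin δ = 1.7034 × -0.5090 × -0.2181 = 0.1891.
cos φ cos δ sin H_s = 0.8607 × 0.9759 × 0.9912 = 0.8326.
Q̄ = (1367/π) × (0.1891 + 0.8326) = 435.13 × 1.0217 = 444.57 W/m².

445 W/m²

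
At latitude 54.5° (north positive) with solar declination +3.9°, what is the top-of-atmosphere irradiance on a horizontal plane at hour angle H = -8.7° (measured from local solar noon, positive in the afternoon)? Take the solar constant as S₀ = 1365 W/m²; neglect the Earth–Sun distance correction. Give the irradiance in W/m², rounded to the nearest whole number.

857 W/m²

With φ = 54.5°, δ = 3.9°, H = -8.70°: sin φ sin δ = 0.0554, cos φ cos δ cos H = 0.5727, so cos θ_z = 0.6281.
Top-of-atmosphere irradiance = S₀ cos θ_z = 1365 × 0.6281 = 857.36 W/m².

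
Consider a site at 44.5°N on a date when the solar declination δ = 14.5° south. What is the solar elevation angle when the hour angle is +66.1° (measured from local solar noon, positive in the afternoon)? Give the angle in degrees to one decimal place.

cos θ_z = sin φ sin δ + cos φ cos δ cos H = (0.7009)(-0.2504) + (0.7133)(0.9681)(0.4051) = 0.1042.
θ_z = arccos(0.1042) = 84.02°, so the elevation is 90° − 84.02° = 5.98°.

6.0°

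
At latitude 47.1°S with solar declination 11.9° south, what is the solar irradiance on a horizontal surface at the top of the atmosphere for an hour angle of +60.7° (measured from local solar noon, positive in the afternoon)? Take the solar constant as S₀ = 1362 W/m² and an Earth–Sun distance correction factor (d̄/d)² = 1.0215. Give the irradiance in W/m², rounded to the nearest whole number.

cos θ_z = sin φ sin δ + cos φ cos δ cos H = (-0.7325)(-0.2062) + (0.6807)(0.9785)(0.4894) = 0.4770.
Top-of-atmosphere irradiance = S₀ (d̄/d)² cos θ_z = 1362 × 1.0215 × 0.4770 = 663.64 W/m².

664 W/m²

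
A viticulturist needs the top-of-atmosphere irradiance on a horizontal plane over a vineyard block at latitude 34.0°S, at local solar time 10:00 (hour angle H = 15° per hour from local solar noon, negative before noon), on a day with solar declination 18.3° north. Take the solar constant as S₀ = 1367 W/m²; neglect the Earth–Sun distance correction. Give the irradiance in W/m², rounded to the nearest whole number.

Hour angle H = 15° × (10 − 12) = -30.00°.
cos θ_z = sin φ sin δ + cos φ cos δ cos H = (-0.5592)(0.3140) + (0.8290)(0.9494)(0.8660) = 0.5060.
Top-of-atmosphere irradiance = S₀ cos θ_z = 1367 × 0.5060 = 691.70 W/m².

692 W/m²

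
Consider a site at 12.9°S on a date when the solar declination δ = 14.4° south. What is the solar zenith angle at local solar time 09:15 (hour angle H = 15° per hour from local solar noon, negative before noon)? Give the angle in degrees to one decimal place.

40.1°

Hour angle H = 15° × (9.25 − 12) = -41.25°.
cos θ_z = sin φ sin δ + cos φ cos δ cos H = (-0.2233)(-0.2487) + (0.9748)(0.9686)(0.7518) = 0.7654.
θ_z = arccos(0.7654) = 40.06°.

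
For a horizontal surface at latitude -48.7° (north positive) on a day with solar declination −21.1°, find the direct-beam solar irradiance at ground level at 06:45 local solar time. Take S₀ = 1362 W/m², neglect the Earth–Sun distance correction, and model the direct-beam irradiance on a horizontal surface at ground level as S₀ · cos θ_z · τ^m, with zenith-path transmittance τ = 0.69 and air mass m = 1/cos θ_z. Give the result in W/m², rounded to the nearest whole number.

Hour angle H = 15° × (6.75 − 12) = -78.75°.
cos θ_z = sin φ sin δ + cos φ cos δ cos H = (-0.7513)(-0.3600) + (0.6600)(0.9330)(0.1951) = 0.3906.
Air mass m = 1/cos θ_z = 1/0.3906 = 2.560; τ^m = 0.69^2.560 = 0.3868.
Surface direct beam = 1362 × 0.3906 × 0.3868 = 205.78 W/m².

206 W/m²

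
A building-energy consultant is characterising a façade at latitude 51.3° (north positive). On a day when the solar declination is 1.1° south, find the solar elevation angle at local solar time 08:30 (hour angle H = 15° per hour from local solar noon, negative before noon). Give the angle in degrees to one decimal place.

Hour angle H = 15° × (8.5 − 12) = -52.50°.
With φ = 51.3°, δ = -1.1°, H = -52.50°: sin φ sin δ = -0.0150, cos φ cos δ cos H = 0.3806, so cos θ_z = 0.3656.
θ_z = arccos(0.3656) = 68.56°, so the elevation is 90° − 68.56° = 21.44°.

21.4°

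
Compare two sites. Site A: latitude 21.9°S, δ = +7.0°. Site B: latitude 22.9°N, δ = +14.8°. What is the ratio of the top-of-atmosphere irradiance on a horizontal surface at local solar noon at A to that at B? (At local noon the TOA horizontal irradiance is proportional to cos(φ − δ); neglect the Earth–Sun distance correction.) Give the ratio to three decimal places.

0.884

A: cos θ_z = cos(-21.9° − (7.0°)) = 0.8755.
B: cos θ_z = cos(22.9° − (14.8°)) = 0.9900.
Ratio A/B = 0.8755 / 0.9900 = 0.8843.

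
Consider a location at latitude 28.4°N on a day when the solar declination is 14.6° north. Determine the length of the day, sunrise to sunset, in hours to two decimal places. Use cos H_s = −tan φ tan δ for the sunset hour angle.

cos H_s = −tan(28.4°) · tan(14.6°) = -0.1408, so H_s = arccos(-0.1408) = 98.09°.
Day length = 2 H_s / 15° h⁻¹ = 196.18° / 15 = 13.079 h.

13.08 hours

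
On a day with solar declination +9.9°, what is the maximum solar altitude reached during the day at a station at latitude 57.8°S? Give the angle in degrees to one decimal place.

22.3°

At local solar noon the hour angle is zero, so the elevation is 90° − |φ − δ| = 90° − |-57.8° − (9.9°)| = 90° − 67.7° = 22.3°.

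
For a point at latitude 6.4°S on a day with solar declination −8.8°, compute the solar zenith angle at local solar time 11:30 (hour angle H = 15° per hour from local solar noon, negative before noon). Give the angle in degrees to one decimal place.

7.8°

Hour angle H = 15° × (11.5 − 12) = -7.50°.
cos θ_z = sin(-6.4°) sin(-8.8°) + cos(-6.4°) cos(-8.8°) cos(-7.50°) = 0.0171 + 0.9737 = 0.9908.
θ_z = arccos(0.9908) = 7.78°.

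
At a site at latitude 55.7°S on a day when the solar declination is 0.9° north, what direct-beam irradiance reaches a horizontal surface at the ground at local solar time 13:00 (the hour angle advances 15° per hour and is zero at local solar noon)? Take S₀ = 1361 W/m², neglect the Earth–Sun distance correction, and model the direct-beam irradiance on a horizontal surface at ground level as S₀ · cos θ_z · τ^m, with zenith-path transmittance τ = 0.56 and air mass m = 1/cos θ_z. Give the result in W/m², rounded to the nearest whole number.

243 W/m²

Hour angle H = 15° × (13 − 12) = 15.00°.
cos θ_z = sin(-55.7°) sin(0.9°) + cos(-55.7°) cos(0.9°) cos(15.00°) = -0.0130 + 0.5443 = 0.5313.
Air mass m = 1/cos θ_z = 1/0.5313 = 1.882; τ^m = 0.56^1.882 = 0.3358.
Surface direct beam = 1361 × 0.5313 × 0.3358 = 242.82 W/m².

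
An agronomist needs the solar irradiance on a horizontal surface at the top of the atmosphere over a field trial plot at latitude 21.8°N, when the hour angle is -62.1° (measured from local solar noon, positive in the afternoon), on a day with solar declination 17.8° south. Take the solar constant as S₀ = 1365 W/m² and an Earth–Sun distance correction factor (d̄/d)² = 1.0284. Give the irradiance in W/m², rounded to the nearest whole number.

421 W/m²

With φ = 21.8°, δ = -17.8°, H = -62.10°: sin φ sin δ = -0.1135, cos φ cos δ cos H = 0.4137, so cos θ_z = 0.3002.
Top-of-atmosphere irradiance = S₀ (d̄/d)² cos θ_z = 1365 × 1.0284 × 0.3002 = 421.41 W/m².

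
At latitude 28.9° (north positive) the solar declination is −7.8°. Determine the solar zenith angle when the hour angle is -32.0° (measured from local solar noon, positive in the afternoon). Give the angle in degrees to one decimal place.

47.9°

cos θ_z = sin(28.9°) sin(-7.8°) + cos(28.9°) cos(-7.8°) cos(-32.00°) = -0.0656 + 0.7356 = 0.6700.
θ_z = arccos(0.6700) = 47.93°.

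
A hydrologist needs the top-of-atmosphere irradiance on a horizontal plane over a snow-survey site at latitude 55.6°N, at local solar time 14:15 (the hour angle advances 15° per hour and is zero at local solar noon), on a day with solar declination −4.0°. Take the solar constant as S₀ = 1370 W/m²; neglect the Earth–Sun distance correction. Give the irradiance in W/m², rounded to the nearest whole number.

Hour angle H = 15° × (14.25 − 12) = 33.75°.
cos θ_z = sin φ sin δ + cos φ cos δ cos H = (0.8251)(-0.0698) + (0.5650)(0.9976)(0.8315) = 0.4111.
Top-of-atmosphere irradiance = S₀ cos θ_z = 1370 × 0.4111 = 563.21 W/m².

563 W/m²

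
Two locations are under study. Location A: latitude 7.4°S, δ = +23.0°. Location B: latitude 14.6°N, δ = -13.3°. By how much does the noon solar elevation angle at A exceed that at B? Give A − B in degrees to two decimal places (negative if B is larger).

A: 90° − |-7.4 − (23.0)| = 59.60°.
B: 90° − |14.6 − (-13.3)| = 62.10°.
A − B = 59.60 − 62.10 = -2.50°.

-2.50°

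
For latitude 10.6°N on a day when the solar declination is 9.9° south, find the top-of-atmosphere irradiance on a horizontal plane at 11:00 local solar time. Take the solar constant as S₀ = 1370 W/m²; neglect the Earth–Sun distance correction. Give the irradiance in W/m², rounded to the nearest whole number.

1238 W/m²

Hour angle H = 15° × (11 − 12) = -15.00°.
With φ = 10.6°, δ = -9.9°, H = -15.00°: sin φ sin δ = -0.0316, cos φ cos δ cos H = 0.9353, so cos θ_z = 0.9037.
Top-of-atmosphere irradiance = S₀ cos θ_z = 1370 × 0.9037 = 1238.07 W/m².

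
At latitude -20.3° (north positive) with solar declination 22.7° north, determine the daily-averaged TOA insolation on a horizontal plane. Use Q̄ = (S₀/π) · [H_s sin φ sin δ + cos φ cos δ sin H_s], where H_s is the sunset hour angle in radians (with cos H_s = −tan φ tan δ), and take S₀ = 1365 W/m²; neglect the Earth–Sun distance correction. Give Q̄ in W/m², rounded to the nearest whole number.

289 W/m²

cos H_s = −tan(-20.3°) · tan(22.7°) = 0.1547, so H_s = arccos(0.1547) = 81.10°. In radians, H_s = 1.4155.
H_s sin φ sin δ = 1.4155 × -0.3469 × 0.3859 = -0.1895.
cos φ cos δ sin H_s = 0.9379 × 0.9225 × 0.9880 = 0.8548.
Q̄ = (1365/π) × (-0.1895 + 0.8548) = 434.49 × 0.6653 = 289.07 W/m².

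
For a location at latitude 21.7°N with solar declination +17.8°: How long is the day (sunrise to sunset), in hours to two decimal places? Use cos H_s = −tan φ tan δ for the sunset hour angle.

12.98 hours

The sunset hour angle satisfies cos H_s = −tan φ tan δ = -0.1278, giving H_s = 97.34°.
Day length = 2 H_s / 15° h⁻¹ = 194.68° / 15 = 12.979 h.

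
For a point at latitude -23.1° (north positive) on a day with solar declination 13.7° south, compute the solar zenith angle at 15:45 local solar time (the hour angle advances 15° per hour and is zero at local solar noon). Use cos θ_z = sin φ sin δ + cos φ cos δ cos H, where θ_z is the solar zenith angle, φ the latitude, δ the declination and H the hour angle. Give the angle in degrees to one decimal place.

53.9°

Hour angle H = 15° × (15.75 − 12) = 56.25°.
cos θ_z = sin φ sin δ + cos φ cos δ cos H = (-0.3923)(-0.2368) + (0.9198)(0.9715)(0.5556) = 0.5894.
θ_z = arccos(0.5894) = 53.89°.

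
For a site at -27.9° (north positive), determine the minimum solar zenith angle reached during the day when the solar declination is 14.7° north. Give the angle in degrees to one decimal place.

At local solar noon the hour angle is zero, so the zenith angle is |φ − δ| = |-27.9° − (14.7°)| = 42.6°.

42.6°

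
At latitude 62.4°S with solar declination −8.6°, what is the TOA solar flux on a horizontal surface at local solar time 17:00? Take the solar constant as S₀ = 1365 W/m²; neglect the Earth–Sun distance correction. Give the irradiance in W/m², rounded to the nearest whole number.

Hour angle H = 15° × (17 − 12) = 75.00°.
cos θ_z = sin(-62.4°) sin(-8.6°) + cos(-62.4°) cos(-8.6°) cos(75.00°) = 0.1325 + 0.1186 = 0.2511.
Top-of-atmosphere irradiance = S₀ cos θ_z = 1365 × 0.2511 = 342.75 W/m².

343 W/m²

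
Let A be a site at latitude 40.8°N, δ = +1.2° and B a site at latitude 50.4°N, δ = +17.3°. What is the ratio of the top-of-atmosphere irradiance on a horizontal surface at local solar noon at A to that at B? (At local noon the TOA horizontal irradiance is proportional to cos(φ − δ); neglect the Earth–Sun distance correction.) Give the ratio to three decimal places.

0.920

A: cos θ_z = cos(40.8° − (1.2°)) = 0.7705.
B: cos θ_z = cos(50.4° − (17.3°)) = 0.8377.
Ratio A/B = 0.7705 / 0.8377 = 0.9198.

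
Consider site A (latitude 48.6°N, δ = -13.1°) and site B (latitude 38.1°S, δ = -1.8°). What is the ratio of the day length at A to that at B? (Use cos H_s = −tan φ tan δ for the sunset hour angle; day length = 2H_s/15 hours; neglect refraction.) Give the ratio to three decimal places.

0.817

A: H_s = arccos(−tan 48.6° · tan -13.1°) = 74.70°, so 2H_s/15 = 9.9600 h.
B: H_s = arccos(−tan -38.1° · tan -1.8°) = 91.41°, so 2H_s/15 = 12.1880 h.
Ratio A/B = 9.9600 / 12.1880 = 0.8172.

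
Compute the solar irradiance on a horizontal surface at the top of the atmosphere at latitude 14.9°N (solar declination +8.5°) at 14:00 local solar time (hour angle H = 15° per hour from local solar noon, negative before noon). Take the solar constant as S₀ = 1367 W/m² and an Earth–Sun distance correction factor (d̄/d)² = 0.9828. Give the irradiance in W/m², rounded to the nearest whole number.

Hour angle H = 15° × (14 − 12) = 30.00°.
With φ = 14.9°, δ = 8.5°, H = 30.00°: sin φ sin δ = 0.0380, cos φ cos δ cos H = 0.8277, so cos θ_z = 0.8657.
Top-of-atmosphere irradiance = S₀ (d̄/d)² cos θ_z = 1367 × 0.9828 × 0.8657 = 1163.06 W/m².

1163 W/m²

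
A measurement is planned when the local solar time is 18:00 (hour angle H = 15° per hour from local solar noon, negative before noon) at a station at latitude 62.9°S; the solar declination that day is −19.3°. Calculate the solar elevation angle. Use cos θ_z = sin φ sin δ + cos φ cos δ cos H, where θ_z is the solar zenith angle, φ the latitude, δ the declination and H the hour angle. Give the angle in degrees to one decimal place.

17.1°

Hour angle H = 15° × (18 − 12) = 90.00°.
cos θ_z = sin(-62.9°) sin(-19.3°) + cos(-62.9°) cos(-19.3°) cos(90.00°) = 0.2942 + 0.0000 = 0.2942.
θ_z = arccos(0.2942) = 72.89°, so the elevation is 90° − 72.89° = 17.11°.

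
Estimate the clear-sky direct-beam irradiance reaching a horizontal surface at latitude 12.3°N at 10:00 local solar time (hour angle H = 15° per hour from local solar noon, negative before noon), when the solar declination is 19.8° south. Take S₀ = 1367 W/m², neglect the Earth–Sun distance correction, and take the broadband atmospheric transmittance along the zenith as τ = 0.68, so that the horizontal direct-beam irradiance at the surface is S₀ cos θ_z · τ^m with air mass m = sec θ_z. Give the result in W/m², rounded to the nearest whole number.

Hour angle H = 15° × (10 − 12) = -30.00°.
cos θ_z = sin φ sin δ + cos φ cos δ cos H = (0.2130)(-0.3387) + (0.9770)(0.9409)(0.8660) = 0.7239.
Air mass m = 1/cos θ_z = 1/0.7239 = 1.381; τ^m = 0.68^1.381 = 0.5871.
Surface direct beam = 1367 × 0.7239 × 0.5871 = 580.98 W/m².

581 W/m²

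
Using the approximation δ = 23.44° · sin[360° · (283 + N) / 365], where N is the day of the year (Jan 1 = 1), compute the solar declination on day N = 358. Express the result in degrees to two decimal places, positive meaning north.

-23.42°

360 × (283 + 358) / 365 = 632.219°; sin(632.219°) = -0.9993.
δ = 23.44 × -0.9993 = -23.424° ≈ -23.42°.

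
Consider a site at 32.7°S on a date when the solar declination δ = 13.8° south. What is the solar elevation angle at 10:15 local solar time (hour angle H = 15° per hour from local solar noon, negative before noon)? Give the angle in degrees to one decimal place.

59.5°

Hour angle H = 15° × (10.25 − 12) = -26.25°.
cos θ_z = sin(-32.7°) sin(-13.8°) + cos(-32.7°) cos(-13.8°) cos(-26.25°) = 0.1289 + 0.7329 = 0.8618.
θ_z = arccos(0.8618) = 30.48°, so the elevation is 90° − 30.48° = 59.52°.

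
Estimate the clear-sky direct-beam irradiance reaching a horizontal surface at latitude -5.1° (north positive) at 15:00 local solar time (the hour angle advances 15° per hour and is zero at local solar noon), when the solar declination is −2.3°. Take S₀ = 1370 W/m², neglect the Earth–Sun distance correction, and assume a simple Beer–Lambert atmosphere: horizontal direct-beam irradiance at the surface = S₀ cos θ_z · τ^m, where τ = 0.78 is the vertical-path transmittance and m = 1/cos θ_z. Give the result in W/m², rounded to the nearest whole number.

682 W/m²

Hour angle H = 15° × (15 − 12) = 45.00°.
cos θ_z = sin φ sin δ + cos φ cos δ cos H = (-0.0889)(-0.0401) + (0.9960)(0.9992)(0.7071) = 0.7073.
Air mass m = 1/cos θ_z = 1/0.7073 = 1.414; τ^m = 0.78^1.414 = 0.7038.
Surface direct beam = 1370 × 0.7073 × 0.7038 = 681.98 W/m².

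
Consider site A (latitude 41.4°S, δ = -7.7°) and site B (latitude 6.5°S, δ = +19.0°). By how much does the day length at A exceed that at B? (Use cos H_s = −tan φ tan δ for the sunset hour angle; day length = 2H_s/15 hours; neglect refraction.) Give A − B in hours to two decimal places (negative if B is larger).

A: H_s = arccos(−tan -41.4° · tan -7.7°) = 96.85°, so 2H_s/15 = 12.9133 h.
B: H_s = arccos(−tan -6.5° · tan 19.0°) = 87.75°, so 2H_s/15 = 11.7000 h.
A − B = 12.9133 − 11.7000 = 1.2133 h.

+1.21 h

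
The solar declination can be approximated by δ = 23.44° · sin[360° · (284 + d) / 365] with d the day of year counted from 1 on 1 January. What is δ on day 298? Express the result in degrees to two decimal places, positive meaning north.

360 × (284 + 298) / 365 = 574.027°; sin(574.027°) = -0.5596.
δ = 23.44 × -0.5596 = -13.117° ≈ -13.12°.

-13.12°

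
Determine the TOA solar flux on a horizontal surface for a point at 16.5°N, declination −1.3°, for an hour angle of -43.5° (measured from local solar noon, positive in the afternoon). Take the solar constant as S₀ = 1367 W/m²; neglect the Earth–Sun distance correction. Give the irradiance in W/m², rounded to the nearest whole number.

942 W/m²

With φ = 16.5°, δ = -1.3°, H = -43.50°: sin φ sin δ = -0.0064, cos φ cos δ cos H = 0.6953, so cos θ_z = 0.6889.
Top-of-atmosphere irradiance = S₀ cos θ_z = 1367 × 0.6889 = 941.73 W/m².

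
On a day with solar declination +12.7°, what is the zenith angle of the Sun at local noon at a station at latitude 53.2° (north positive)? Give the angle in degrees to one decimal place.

40.5°

At local solar noon the hour angle is zero, so the zenith angle is |φ − δ| = |53.2° − (12.7°)| = 40.5°.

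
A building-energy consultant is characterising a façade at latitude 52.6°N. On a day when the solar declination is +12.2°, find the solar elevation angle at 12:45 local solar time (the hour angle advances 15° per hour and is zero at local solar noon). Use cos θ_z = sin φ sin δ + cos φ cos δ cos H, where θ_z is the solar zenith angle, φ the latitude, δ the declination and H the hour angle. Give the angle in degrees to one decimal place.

Hour angle H = 15° × (12.75 − 12) = 11.25°.
With φ = 52.6°, δ = 12.2°, H = 11.25°: sin φ sin δ = 0.1679, cos φ cos δ cos H = 0.5823, so cos θ_z = 0.7502.
θ_z = arccos(0.7502) = 41.39°, so the elevation is 90° − 41.39° = 48.61°.

48.6°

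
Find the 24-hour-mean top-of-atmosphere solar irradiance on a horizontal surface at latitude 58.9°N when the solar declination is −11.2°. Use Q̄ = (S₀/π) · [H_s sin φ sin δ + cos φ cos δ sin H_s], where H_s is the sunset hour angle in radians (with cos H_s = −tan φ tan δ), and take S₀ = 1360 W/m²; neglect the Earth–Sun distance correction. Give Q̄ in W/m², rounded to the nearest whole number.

−tan φ tan δ = −(1.6577)(-0.1980) = 0.3282; H_s = arccos(0.3282) = 70.84°. In radians, H_s = 1.2364.
H_s sin φ sin δ = 1.2364 × 0.8563 × -0.1942 = -0.2056.
cos φ cos δ sin H_s = 0.5165 × 0.9810 × 0.9446 = 0.4786.
Q̄ = (1360/π) × (-0.2056 + 0.4786) = 432.90 × 0.2730 = 118.18 W/m².

118 W/m²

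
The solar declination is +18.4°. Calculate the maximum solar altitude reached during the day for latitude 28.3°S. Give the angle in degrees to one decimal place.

43.3°

At local solar noon the hour angle is zero, so the elevation is 90° − |φ − δ| = 90° − |-28.3° − (18.4°)| = 90° − 46.7° = 43.3°.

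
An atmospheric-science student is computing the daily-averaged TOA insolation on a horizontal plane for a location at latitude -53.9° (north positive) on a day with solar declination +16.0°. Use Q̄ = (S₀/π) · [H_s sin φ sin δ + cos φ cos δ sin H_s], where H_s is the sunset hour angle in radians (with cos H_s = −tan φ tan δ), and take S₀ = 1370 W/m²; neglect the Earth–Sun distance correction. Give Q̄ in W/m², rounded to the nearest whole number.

114 W/m²

−tan φ tan δ = −(-1.3713)(0.2867) = 0.3932; H_s = arccos(0.3932) = 66.85°. In radians, H_s = 1.1668.
H_s sin φ sin δ = 1.1668 × -0.8080 × 0.2756 = -0.2598.
cos φ cos δ sin H_s = 0.5892 × 0.9613 × 0.9195 = 0.5208.
Q̄ = (1370/π) × (-0.2598 + 0.5208) = 436.08 × 0.2610 = 113.82 W/m².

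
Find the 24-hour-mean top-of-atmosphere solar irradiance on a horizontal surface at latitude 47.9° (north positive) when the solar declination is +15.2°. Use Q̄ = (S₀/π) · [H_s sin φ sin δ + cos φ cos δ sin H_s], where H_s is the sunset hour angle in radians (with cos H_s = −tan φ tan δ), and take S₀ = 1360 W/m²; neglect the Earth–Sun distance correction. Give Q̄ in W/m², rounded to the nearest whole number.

425 W/m²

The sunset hour angle satisfies cos H_s = −tan φ tan δ = -0.3007, giving H_s = 107.50°. In radians, H_s = 1.8762.
H_s sin φ sin δ = 1.8762 × 0.7420 × 0.2622 = 0.3650.
cos φ cos δ sin H_s = 0.6704 × 0.9650 × 0.9537 = 0.6170.
Q̄ = (1360/π) × (0.3650 + 0.6170) = 432.90 × 0.9820 = 425.11 W/m².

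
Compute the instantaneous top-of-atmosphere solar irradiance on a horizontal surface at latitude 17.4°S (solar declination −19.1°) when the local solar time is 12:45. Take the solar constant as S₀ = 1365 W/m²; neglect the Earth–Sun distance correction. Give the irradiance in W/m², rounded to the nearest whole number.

1341 W/m²

Hour angle H = 15° × (12.75 − 12) = 11.25°.
cos θ_z = sin(-17.4°) sin(-19.1°) + cos(-17.4°) cos(-19.1°) cos(11.25°) = 0.0979 + 0.8844 = 0.9823.
Top-of-atmosphere irradiance = S₀ cos θ_z = 1365 × 0.9823 = 1340.84 W/m².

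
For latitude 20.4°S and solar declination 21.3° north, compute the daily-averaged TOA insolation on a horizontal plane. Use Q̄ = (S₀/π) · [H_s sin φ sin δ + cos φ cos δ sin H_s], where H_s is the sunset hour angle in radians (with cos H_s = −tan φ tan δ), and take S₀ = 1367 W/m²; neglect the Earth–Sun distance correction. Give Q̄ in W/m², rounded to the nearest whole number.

297 W/m²

cos H_s = −tan(-20.4°) · tan(21.3°) = 0.1450, so H_s = arccos(0.1450) = 81.66°. In radians, H_s = 1.4252.
H_s sin φ sin δ = 1.4252 × -0.3486 × 0.3633 = -0.1805.
cos φ cos δ sin H_s = 0.9373 × 0.9317 × 0.9894 = 0.8640.
Q̄ = (1367/π) × (-0.1805 + 0.8640) = 435.13 × 0.6835 = 297.41 W/m².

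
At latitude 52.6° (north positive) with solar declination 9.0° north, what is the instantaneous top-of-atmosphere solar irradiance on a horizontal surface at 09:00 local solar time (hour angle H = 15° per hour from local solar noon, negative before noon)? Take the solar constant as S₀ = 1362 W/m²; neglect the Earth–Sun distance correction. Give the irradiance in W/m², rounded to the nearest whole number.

747 W/m²

Hour angle H = 15° × (9 − 12) = -45.00°.
cos θ_z = sin φ sin δ + cos φ cos δ cos H = (0.7944)(0.1564) + (0.6074)(0.9877)(0.7071) = 0.5485.
Top-of-atmosphere irradiance = S₀ cos θ_z = 1362 × 0.5485 = 747.06 W/m².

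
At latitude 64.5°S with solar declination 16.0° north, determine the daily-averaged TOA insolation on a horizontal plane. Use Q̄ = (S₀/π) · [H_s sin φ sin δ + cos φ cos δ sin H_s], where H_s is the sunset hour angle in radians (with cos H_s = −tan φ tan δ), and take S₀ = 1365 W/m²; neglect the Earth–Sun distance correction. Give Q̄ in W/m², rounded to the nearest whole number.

44 W/m²

−tan φ tan δ = −(-2.0965)(0.2867) = 0.6011; H_s = arccos(0.6011) = 53.05°. In radians, H_s = 0.9259.
H_s sin φ sin δ = 0.9259 × -0.9026 × 0.2756 = -0.2303.
cos φ cos δ sin H_s = 0.4305 × 0.9613 × 0.7992 = 0.3307.
Q̄ = (1365/π) × (-0.2303 + 0.3307) = 434.49 × 0.1004 = 43.62 W/m².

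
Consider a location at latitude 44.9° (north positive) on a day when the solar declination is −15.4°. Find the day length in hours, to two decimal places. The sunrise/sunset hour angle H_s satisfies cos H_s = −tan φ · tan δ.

The sunset hour angle satisfies cos H_s = −tan φ tan δ = 0.2745, giving H_s = 74.07°.
Day length = 2 H_s / 15° h⁻¹ = 148.14° / 15 = 9.876 h.

9.88 hours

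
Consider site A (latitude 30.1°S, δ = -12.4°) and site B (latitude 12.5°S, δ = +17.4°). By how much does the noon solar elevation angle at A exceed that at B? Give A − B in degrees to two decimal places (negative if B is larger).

+12.20°

A: 90° − |-30.1 − (-12.4)| = 72.30°.
B: 90° − |-12.5 − (17.4)| = 60.10°.
A − B = 72.30 − 60.10 = 12.20°.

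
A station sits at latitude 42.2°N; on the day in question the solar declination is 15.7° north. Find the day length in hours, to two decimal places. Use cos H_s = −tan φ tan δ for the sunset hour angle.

13.97 hours

The sunset hour angle satisfies cos H_s = −tan φ tan δ = -0.2549, giving H_s = 104.77°.
Day length = 2 H_s / 15° h⁻¹ = 209.54° / 15 = 13.969 h.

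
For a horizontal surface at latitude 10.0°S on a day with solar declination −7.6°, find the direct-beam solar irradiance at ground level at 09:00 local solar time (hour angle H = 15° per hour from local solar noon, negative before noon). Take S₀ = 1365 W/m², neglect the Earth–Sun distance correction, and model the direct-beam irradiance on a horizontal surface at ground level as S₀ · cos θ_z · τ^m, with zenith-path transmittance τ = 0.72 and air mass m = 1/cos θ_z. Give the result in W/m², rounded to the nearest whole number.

614 W/m²

Hour angle H = 15° × (9 − 12) = -45.00°.
cos θ_z = sin φ sin δ + cos φ cos δ cos H = (-0.1736)(-0.1323) + (0.9848)(0.9912)(0.7071) = 0.7132.
Air mass m = 1/cos θ_z = 1/0.7132 = 1.402; τ^m = 0.72^1.402 = 0.6309.
Surface direct beam = 1365 × 0.7132 × 0.6309 = 614.19 W/m².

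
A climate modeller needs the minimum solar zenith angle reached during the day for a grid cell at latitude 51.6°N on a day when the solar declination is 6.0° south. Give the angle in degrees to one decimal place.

57.6°

At local solar noon the hour angle is zero, so the zenith angle is |φ − δ| = |51.6° − (-6.0°)| = 57.6°.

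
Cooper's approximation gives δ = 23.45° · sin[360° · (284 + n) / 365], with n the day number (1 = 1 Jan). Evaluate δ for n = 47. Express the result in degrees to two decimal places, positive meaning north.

-12.95°

360 × (284 + 47) / 365 = 326.466°; sin(326.466°) = -0.5524.
δ = 23.45 × -0.5524 = -12.954° ≈ -12.95°.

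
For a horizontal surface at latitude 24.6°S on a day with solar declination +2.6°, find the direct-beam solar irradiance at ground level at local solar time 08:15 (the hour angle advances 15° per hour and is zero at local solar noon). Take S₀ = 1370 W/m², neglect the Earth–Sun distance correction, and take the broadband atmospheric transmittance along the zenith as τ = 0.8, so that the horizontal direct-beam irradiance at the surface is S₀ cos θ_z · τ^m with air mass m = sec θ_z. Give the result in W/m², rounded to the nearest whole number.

420 W/m²

Hour angle H = 15° × (8.25 − 12) = -56.25°.
cos θ_z = sin φ sin δ + cos φ cos δ cos H = (-0.4163)(0.0454) + (0.9092)(0.9990)(0.5556) = 0.4857.
Air mass m = 1/cos θ_z = 1/0.4857 = 2.059; τ^m = 0.8^2.059 = 0.6316.
Surface direct beam = 1370 × 0.4857 × 0.6316 = 420.27 W/m².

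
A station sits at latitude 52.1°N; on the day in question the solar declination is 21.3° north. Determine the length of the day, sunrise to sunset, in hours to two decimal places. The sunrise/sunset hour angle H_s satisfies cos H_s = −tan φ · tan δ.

The sunset hour angle satisfies cos H_s = −tan φ tan δ = -0.5008, giving H_s = 120.05°.
Day length = 2 H_s / 15° h⁻¹ = 240.10° / 15 = 16.007 h.

16.01 hours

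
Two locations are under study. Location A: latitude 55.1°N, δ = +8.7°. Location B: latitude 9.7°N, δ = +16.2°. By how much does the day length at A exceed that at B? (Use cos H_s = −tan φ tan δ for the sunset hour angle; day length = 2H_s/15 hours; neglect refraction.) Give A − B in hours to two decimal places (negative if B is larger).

A: H_s = arccos(−tan 55.1° · tan 8.7°) = 102.67°, so 2H_s/15 = 13.6893 h.
B: H_s = arccos(−tan 9.7° · tan 16.2°) = 92.85°, so 2H_s/15 = 12.3800 h.
A − B = 13.6893 − 12.3800 = 1.3093 h.

+1.31 h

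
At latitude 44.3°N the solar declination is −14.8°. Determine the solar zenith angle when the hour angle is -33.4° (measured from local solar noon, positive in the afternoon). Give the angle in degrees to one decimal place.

66.5°

With φ = 44.3°, δ = -14.8°, H = -33.40°: sin φ sin δ = -0.1784, cos φ cos δ cos H = 0.5777, so cos θ_z = 0.3993.
θ_z = arccos(0.3993) = 66.47°.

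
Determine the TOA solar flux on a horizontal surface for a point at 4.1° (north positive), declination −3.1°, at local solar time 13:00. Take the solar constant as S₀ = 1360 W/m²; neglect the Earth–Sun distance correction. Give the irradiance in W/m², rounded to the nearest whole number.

Hour angle H = 15° × (13 − 12) = 15.00°.
With φ = 4.1°, δ = -3.1°, H = 15.00°: sin φ sin δ = -0.0039, cos φ cos δ cos H = 0.9620, so cos θ_z = 0.9581.
Top-of-atmosphere irradiance = S₀ cos θ_z = 1360 × 0.9581 = 1303.02 W/m².

1303 W/m²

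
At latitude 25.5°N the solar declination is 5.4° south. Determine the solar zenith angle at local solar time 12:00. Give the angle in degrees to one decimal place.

Hour angle H = 15° × (12 − 12) = 0.00°.
cos θ_z = sin φ sin δ + cos φ cos δ cos H = (0.4305)(-0.0941) + (0.9026)(0.9956)(1.0000) = 0.8581.
θ_z = arccos(0.8581) = 30.90°.

30.9°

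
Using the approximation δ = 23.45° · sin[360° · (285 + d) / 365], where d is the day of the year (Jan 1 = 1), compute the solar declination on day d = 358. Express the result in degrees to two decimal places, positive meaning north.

360 × (285 + 358) / 365 = 634.192°; sin(634.192°) = -0.9973.
δ = 23.45 × -0.9973 = -23.387° ≈ -23.39°.

-23.39°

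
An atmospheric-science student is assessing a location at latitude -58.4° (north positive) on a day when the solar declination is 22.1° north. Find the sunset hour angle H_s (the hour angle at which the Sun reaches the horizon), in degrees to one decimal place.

−tan φ tan δ = −(-1.6255)(0.4061) = 0.6601; H_s = arccos(0.6601) = 48.69°.

48.7°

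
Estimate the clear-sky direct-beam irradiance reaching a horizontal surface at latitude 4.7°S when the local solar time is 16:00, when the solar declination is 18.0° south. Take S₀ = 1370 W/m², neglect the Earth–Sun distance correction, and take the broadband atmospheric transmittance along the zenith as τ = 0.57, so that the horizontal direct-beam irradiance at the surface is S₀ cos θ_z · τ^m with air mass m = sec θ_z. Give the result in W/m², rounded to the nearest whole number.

Hour angle H = 15° × (16 − 12) = 60.00°.
cos θ_z = sin(-4.7°) sin(-18.0°) + cos(-4.7°) cos(-18.0°) cos(60.00°) = 0.0253 + 0.4739 = 0.4992.
Air mass m = 1/cos θ_z = 1/0.4992 = 2.003; τ^m = 0.57^2.003 = 0.3244.
Surface direct beam = 1370 × 0.4992 × 0.3244 = 221.86 W/m².

222 W/m²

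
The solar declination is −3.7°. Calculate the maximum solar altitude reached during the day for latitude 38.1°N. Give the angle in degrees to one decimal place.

48.2°

At local solar noon the hour angle is zero, so the elevation is 90° − |φ − δ| = 90° − |38.1° − (-3.7°)| = 90° − 41.8° = 48.2°.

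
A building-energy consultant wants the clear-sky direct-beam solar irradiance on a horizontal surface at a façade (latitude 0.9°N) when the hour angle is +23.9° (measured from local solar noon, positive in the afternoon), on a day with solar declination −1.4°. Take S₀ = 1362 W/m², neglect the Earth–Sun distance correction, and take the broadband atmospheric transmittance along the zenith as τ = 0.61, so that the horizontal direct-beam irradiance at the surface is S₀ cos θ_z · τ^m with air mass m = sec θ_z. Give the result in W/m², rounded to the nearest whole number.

cos θ_z = sin φ sin δ + cos φ cos δ cos H = (0.0157)(-0.0244) + (0.9999)(0.9997)(0.9143) = 0.9136.
Air mass m = 1/cos θ_z = 1/0.9136 = 1.095; τ^m = 0.61^1.095 = 0.5820.
Surface direct beam = 1362 × 0.9136 × 0.5820 = 724.20 W/m².

724 W/m²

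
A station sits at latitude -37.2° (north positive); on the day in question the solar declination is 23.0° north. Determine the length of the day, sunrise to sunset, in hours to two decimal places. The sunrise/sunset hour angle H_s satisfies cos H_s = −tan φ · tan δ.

9.49 hours

cos H_s = −tan(-37.2°) · tan(23.0°) = 0.3222, so H_s = arccos(0.3222) = 71.20°.
Day length = 2 H_s / 15° h⁻¹ = 142.40° / 15 = 9.493 h.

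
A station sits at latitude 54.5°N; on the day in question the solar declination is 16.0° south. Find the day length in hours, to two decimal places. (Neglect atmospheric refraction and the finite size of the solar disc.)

8.84 hours

cos H_s = −tan(54.5°) · tan(-16.0°) = 0.4020, so H_s = arccos(0.4020) = 66.30°.
Day length = 2 H_s / 15° h⁻¹ = 132.60° / 15 = 8.840 h.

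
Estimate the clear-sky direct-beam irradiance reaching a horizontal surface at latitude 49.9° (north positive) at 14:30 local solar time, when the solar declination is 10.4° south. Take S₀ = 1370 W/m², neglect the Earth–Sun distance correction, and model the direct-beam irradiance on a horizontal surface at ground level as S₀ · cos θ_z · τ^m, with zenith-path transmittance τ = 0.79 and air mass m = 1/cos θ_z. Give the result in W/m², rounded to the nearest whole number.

Hour angle H = 15° × (14.5 − 12) = 37.50°.
cos θ_z = sin φ sin δ + cos φ cos δ cos H = (0.7649)(-0.1805) + (0.6441)(0.9836)(0.7934) = 0.3646.
Air mass m = 1/cos θ_z = 1/0.3646 = 2.743; τ^m = 0.79^2.743 = 0.5238.
Surface direct beam = 1370 × 0.3646 × 0.5238 = 261.64 W/m².

262 W/m²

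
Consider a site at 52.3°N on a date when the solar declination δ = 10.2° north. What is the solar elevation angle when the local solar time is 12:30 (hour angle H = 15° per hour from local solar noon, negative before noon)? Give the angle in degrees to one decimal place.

Hour angle H = 15° × (12.5 − 12) = 7.50°.
cos θ_z = sin φ sin δ + cos φ cos δ cos H = (0.7912)(0.1771) + (0.6115)(0.9842)(0.9914) = 0.7368.
θ_z = arccos(0.7368) = 42.54°, so the elevation is 90° − 42.54° = 47.46°.

47.5°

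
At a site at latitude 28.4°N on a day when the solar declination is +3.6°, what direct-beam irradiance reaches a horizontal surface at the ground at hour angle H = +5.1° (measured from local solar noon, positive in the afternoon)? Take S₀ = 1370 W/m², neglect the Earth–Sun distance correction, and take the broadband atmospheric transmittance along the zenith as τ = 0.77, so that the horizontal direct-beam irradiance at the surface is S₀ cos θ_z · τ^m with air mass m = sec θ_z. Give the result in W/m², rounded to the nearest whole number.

928 W/m²

With φ = 28.4°, δ = 3.6°, H = 5.10°: sin φ sin δ = 0.0299, cos φ cos δ cos H = 0.8744, so cos θ_z = 0.9043.
Air mass m = 1/cos θ_z = 1/0.9043 = 1.106; τ^m = 0.77^1.106 = 0.7490.
Surface direct beam = 1370 × 0.9043 × 0.7490 = 927.93 W/m².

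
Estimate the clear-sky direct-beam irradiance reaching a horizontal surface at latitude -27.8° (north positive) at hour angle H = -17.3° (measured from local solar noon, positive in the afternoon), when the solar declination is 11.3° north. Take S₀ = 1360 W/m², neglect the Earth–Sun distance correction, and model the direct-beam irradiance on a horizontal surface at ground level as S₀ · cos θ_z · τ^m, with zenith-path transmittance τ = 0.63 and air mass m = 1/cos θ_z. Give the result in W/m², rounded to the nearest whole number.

With φ = -27.8°, δ = 11.3°, H = -17.30°: sin φ sin δ = -0.0914, cos φ cos δ cos H = 0.8282, so cos θ_z = 0.7368.
Air mass m = 1/cos θ_z = 1/0.7368 = 1.357; τ^m = 0.63^1.357 = 0.5342.
Surface direct beam = 1360 × 0.7368 × 0.5342 = 535.29 W/m².

535 W/m²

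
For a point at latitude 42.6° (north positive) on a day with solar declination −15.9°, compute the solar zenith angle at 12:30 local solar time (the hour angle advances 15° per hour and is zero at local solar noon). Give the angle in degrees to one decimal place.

Hour angle H = 15° × (12.5 − 12) = 7.50°.
cos θ_z = sin φ sin δ + cos φ cos δ cos H = (0.6769)(-0.2740) + (0.7361)(0.9617)(0.9914) = 0.5163.
θ_z = arccos(0.5163) = 58.92°.

58.9°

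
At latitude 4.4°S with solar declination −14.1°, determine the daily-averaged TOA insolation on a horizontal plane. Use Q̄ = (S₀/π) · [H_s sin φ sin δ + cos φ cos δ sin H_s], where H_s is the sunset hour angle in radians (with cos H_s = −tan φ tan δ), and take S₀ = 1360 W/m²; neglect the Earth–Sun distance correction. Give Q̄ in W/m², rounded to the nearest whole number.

cos H_s = −tan(-4.4°) · tan(-14.1°) = -0.0193, so H_s = arccos(-0.0193) = 91.11°. In radians, H_s = 1.5902.
H_s sin φ sin δ = 1.5902 × -0.0767 × -0.2436 = 0.0297.
cos φ cos δ sin H_s = 0.9971 × 0.9699 × 0.9998 = 0.9669.
Q̄ = (1360/π) × (0.0297 + 0.9669) = 432.90 × 0.9966 = 431.43 W/m².

431 W/m²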